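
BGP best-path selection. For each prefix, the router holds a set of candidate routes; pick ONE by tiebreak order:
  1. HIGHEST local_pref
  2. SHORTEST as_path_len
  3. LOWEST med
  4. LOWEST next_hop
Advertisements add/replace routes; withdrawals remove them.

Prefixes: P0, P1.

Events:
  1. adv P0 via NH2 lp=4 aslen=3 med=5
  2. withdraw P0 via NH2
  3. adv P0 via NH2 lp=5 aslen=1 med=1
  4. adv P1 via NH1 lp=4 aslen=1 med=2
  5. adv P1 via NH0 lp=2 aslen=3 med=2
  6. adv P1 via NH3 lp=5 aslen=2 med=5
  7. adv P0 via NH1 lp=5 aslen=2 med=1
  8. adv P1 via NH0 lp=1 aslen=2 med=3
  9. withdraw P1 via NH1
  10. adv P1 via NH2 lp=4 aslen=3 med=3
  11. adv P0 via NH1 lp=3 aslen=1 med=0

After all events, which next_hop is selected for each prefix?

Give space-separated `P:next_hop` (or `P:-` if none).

Op 1: best P0=NH2 P1=-
Op 2: best P0=- P1=-
Op 3: best P0=NH2 P1=-
Op 4: best P0=NH2 P1=NH1
Op 5: best P0=NH2 P1=NH1
Op 6: best P0=NH2 P1=NH3
Op 7: best P0=NH2 P1=NH3
Op 8: best P0=NH2 P1=NH3
Op 9: best P0=NH2 P1=NH3
Op 10: best P0=NH2 P1=NH3
Op 11: best P0=NH2 P1=NH3

Answer: P0:NH2 P1:NH3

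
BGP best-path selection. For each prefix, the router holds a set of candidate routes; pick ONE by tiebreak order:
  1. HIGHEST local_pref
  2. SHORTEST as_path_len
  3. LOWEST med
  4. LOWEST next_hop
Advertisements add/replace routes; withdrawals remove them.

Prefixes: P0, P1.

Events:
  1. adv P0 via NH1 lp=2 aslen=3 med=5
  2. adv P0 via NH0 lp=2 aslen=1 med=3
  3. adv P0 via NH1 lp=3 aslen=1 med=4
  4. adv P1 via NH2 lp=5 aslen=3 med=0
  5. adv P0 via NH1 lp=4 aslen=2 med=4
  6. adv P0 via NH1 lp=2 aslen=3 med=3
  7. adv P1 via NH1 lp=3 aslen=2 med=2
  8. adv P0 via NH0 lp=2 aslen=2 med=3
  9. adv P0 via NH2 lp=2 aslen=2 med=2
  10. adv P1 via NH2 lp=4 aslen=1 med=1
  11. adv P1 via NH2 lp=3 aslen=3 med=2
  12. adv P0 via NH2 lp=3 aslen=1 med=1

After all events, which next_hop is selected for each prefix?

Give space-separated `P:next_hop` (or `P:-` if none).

Op 1: best P0=NH1 P1=-
Op 2: best P0=NH0 P1=-
Op 3: best P0=NH1 P1=-
Op 4: best P0=NH1 P1=NH2
Op 5: best P0=NH1 P1=NH2
Op 6: best P0=NH0 P1=NH2
Op 7: best P0=NH0 P1=NH2
Op 8: best P0=NH0 P1=NH2
Op 9: best P0=NH2 P1=NH2
Op 10: best P0=NH2 P1=NH2
Op 11: best P0=NH2 P1=NH1
Op 12: best P0=NH2 P1=NH1

Answer: P0:NH2 P1:NH1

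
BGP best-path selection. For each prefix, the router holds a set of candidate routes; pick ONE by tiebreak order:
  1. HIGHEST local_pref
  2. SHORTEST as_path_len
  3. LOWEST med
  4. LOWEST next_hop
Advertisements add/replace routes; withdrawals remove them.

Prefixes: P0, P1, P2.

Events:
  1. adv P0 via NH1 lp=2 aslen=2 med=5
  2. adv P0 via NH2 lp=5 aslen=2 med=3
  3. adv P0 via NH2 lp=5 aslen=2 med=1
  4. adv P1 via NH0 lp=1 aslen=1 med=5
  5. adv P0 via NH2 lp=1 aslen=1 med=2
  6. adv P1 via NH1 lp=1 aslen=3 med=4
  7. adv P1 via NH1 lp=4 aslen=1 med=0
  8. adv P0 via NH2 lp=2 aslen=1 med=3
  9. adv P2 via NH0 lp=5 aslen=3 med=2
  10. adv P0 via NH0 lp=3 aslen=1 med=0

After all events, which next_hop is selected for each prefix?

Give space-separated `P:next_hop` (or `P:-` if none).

Op 1: best P0=NH1 P1=- P2=-
Op 2: best P0=NH2 P1=- P2=-
Op 3: best P0=NH2 P1=- P2=-
Op 4: best P0=NH2 P1=NH0 P2=-
Op 5: best P0=NH1 P1=NH0 P2=-
Op 6: best P0=NH1 P1=NH0 P2=-
Op 7: best P0=NH1 P1=NH1 P2=-
Op 8: best P0=NH2 P1=NH1 P2=-
Op 9: best P0=NH2 P1=NH1 P2=NH0
Op 10: best P0=NH0 P1=NH1 P2=NH0

Answer: P0:NH0 P1:NH1 P2:NH0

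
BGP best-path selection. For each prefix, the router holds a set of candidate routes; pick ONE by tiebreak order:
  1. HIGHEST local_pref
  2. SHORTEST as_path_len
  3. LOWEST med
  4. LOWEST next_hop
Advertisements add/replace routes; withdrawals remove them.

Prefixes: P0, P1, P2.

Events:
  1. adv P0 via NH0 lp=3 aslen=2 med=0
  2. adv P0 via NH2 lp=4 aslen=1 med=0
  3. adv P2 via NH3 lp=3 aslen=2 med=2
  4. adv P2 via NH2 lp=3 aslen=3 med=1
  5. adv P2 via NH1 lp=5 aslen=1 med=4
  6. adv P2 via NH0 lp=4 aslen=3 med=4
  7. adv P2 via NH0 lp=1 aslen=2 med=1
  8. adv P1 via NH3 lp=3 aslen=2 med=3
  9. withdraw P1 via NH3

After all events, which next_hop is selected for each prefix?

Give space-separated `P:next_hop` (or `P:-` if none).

Answer: P0:NH2 P1:- P2:NH1

Derivation:
Op 1: best P0=NH0 P1=- P2=-
Op 2: best P0=NH2 P1=- P2=-
Op 3: best P0=NH2 P1=- P2=NH3
Op 4: best P0=NH2 P1=- P2=NH3
Op 5: best P0=NH2 P1=- P2=NH1
Op 6: best P0=NH2 P1=- P2=NH1
Op 7: best P0=NH2 P1=- P2=NH1
Op 8: best P0=NH2 P1=NH3 P2=NH1
Op 9: best P0=NH2 P1=- P2=NH1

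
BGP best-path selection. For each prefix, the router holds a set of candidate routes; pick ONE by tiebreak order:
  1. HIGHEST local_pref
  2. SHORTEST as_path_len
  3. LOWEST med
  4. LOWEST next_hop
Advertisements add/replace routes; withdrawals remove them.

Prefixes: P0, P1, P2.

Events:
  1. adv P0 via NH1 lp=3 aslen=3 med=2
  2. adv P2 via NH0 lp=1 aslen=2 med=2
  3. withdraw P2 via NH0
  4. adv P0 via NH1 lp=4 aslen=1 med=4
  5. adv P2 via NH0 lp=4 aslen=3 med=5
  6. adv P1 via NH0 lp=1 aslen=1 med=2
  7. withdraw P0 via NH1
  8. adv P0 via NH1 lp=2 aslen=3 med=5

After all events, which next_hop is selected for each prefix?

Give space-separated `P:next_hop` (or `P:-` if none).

Op 1: best P0=NH1 P1=- P2=-
Op 2: best P0=NH1 P1=- P2=NH0
Op 3: best P0=NH1 P1=- P2=-
Op 4: best P0=NH1 P1=- P2=-
Op 5: best P0=NH1 P1=- P2=NH0
Op 6: best P0=NH1 P1=NH0 P2=NH0
Op 7: best P0=- P1=NH0 P2=NH0
Op 8: best P0=NH1 P1=NH0 P2=NH0

Answer: P0:NH1 P1:NH0 P2:NH0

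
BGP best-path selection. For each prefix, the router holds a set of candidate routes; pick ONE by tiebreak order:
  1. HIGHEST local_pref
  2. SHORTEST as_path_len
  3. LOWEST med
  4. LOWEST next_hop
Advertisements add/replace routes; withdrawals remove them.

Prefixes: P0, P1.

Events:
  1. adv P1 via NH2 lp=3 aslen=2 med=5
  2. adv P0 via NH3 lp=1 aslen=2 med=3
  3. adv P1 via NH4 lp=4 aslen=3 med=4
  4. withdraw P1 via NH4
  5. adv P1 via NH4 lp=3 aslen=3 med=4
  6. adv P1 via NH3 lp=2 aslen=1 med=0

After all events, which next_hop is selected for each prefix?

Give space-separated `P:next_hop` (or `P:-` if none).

Answer: P0:NH3 P1:NH2

Derivation:
Op 1: best P0=- P1=NH2
Op 2: best P0=NH3 P1=NH2
Op 3: best P0=NH3 P1=NH4
Op 4: best P0=NH3 P1=NH2
Op 5: best P0=NH3 P1=NH2
Op 6: best P0=NH3 P1=NH2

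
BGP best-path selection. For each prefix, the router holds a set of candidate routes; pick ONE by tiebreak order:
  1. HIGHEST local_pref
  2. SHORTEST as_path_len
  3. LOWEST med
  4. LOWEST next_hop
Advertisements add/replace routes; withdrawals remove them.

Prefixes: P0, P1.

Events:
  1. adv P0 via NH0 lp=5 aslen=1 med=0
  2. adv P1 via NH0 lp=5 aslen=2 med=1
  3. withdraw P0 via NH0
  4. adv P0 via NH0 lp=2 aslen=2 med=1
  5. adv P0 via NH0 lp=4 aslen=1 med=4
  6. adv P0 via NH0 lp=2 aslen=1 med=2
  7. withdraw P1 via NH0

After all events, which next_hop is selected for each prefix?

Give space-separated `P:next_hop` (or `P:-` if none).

Op 1: best P0=NH0 P1=-
Op 2: best P0=NH0 P1=NH0
Op 3: best P0=- P1=NH0
Op 4: best P0=NH0 P1=NH0
Op 5: best P0=NH0 P1=NH0
Op 6: best P0=NH0 P1=NH0
Op 7: best P0=NH0 P1=-

Answer: P0:NH0 P1:-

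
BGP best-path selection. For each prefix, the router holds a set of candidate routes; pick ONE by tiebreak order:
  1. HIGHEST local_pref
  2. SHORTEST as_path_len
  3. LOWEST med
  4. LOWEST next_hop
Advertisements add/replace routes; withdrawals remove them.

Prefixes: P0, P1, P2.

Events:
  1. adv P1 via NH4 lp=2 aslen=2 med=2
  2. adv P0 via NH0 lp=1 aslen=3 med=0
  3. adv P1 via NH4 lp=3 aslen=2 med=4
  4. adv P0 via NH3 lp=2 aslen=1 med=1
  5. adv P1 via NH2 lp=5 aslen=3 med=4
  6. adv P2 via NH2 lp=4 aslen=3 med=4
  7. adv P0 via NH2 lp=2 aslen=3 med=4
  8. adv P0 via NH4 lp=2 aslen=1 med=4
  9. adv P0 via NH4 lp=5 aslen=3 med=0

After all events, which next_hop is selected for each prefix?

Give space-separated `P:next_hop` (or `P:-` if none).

Answer: P0:NH4 P1:NH2 P2:NH2

Derivation:
Op 1: best P0=- P1=NH4 P2=-
Op 2: best P0=NH0 P1=NH4 P2=-
Op 3: best P0=NH0 P1=NH4 P2=-
Op 4: best P0=NH3 P1=NH4 P2=-
Op 5: best P0=NH3 P1=NH2 P2=-
Op 6: best P0=NH3 P1=NH2 P2=NH2
Op 7: best P0=NH3 P1=NH2 P2=NH2
Op 8: best P0=NH3 P1=NH2 P2=NH2
Op 9: best P0=NH4 P1=NH2 P2=NH2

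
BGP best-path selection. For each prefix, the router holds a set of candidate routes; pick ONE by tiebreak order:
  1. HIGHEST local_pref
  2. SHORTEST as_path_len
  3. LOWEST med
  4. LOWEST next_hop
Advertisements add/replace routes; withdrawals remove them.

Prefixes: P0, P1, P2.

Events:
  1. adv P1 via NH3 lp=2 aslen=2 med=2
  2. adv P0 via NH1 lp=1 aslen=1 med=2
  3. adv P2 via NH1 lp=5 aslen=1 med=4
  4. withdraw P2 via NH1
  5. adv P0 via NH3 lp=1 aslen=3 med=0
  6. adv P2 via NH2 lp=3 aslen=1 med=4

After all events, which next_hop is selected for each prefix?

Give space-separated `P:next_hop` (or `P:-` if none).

Answer: P0:NH1 P1:NH3 P2:NH2

Derivation:
Op 1: best P0=- P1=NH3 P2=-
Op 2: best P0=NH1 P1=NH3 P2=-
Op 3: best P0=NH1 P1=NH3 P2=NH1
Op 4: best P0=NH1 P1=NH3 P2=-
Op 5: best P0=NH1 P1=NH3 P2=-
Op 6: best P0=NH1 P1=NH3 P2=NH2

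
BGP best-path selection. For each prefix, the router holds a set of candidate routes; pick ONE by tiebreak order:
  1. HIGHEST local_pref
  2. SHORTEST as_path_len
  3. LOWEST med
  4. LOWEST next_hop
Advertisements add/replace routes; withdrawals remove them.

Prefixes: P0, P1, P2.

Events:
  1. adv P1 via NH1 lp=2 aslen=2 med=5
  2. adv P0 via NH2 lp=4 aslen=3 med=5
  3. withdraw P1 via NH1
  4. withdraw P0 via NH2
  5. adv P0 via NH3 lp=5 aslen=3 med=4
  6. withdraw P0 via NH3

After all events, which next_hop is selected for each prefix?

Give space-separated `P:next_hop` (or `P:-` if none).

Op 1: best P0=- P1=NH1 P2=-
Op 2: best P0=NH2 P1=NH1 P2=-
Op 3: best P0=NH2 P1=- P2=-
Op 4: best P0=- P1=- P2=-
Op 5: best P0=NH3 P1=- P2=-
Op 6: best P0=- P1=- P2=-

Answer: P0:- P1:- P2:-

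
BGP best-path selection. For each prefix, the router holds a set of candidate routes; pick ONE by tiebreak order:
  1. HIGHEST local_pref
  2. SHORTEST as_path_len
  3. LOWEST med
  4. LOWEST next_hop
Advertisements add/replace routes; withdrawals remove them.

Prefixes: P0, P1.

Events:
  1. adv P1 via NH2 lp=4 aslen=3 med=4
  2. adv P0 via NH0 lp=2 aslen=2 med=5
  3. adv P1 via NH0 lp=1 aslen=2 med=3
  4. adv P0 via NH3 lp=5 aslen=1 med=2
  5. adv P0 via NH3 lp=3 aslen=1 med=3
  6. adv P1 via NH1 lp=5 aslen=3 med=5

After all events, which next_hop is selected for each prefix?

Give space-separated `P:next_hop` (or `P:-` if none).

Op 1: best P0=- P1=NH2
Op 2: best P0=NH0 P1=NH2
Op 3: best P0=NH0 P1=NH2
Op 4: best P0=NH3 P1=NH2
Op 5: best P0=NH3 P1=NH2
Op 6: best P0=NH3 P1=NH1

Answer: P0:NH3 P1:NH1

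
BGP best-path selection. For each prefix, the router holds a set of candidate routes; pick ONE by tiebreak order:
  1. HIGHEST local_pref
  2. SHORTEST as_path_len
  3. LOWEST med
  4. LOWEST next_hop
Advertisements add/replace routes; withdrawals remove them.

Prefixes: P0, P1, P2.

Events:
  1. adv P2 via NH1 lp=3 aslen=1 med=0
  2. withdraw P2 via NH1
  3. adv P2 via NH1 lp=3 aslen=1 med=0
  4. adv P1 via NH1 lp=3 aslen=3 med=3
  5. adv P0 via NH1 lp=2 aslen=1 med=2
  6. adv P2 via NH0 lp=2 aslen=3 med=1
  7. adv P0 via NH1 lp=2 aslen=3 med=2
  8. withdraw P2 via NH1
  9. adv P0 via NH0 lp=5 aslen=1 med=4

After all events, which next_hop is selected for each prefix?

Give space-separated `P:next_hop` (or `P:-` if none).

Op 1: best P0=- P1=- P2=NH1
Op 2: best P0=- P1=- P2=-
Op 3: best P0=- P1=- P2=NH1
Op 4: best P0=- P1=NH1 P2=NH1
Op 5: best P0=NH1 P1=NH1 P2=NH1
Op 6: best P0=NH1 P1=NH1 P2=NH1
Op 7: best P0=NH1 P1=NH1 P2=NH1
Op 8: best P0=NH1 P1=NH1 P2=NH0
Op 9: best P0=NH0 P1=NH1 P2=NH0

Answer: P0:NH0 P1:NH1 P2:NH0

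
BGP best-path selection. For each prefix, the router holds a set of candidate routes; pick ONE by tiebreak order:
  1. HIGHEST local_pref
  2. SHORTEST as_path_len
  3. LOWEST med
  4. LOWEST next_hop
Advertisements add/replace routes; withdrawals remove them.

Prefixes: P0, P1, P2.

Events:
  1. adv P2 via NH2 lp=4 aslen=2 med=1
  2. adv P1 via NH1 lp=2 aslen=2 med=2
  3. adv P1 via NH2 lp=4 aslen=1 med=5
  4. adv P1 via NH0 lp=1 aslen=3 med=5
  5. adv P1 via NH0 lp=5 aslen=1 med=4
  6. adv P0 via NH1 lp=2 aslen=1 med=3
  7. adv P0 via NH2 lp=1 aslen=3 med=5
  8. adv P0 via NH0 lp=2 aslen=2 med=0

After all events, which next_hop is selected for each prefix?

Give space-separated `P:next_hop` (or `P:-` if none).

Answer: P0:NH1 P1:NH0 P2:NH2

Derivation:
Op 1: best P0=- P1=- P2=NH2
Op 2: best P0=- P1=NH1 P2=NH2
Op 3: best P0=- P1=NH2 P2=NH2
Op 4: best P0=- P1=NH2 P2=NH2
Op 5: best P0=- P1=NH0 P2=NH2
Op 6: best P0=NH1 P1=NH0 P2=NH2
Op 7: best P0=NH1 P1=NH0 P2=NH2
Op 8: best P0=NH1 P1=NH0 P2=NH2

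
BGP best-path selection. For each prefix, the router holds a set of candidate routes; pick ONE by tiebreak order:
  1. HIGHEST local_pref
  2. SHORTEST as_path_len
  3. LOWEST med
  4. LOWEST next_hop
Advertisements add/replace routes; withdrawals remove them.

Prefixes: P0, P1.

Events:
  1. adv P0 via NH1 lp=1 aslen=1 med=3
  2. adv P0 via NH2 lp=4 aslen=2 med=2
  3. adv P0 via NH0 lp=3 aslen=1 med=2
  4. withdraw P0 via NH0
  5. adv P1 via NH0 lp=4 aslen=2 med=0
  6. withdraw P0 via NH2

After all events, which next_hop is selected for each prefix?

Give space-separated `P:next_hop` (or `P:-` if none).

Answer: P0:NH1 P1:NH0

Derivation:
Op 1: best P0=NH1 P1=-
Op 2: best P0=NH2 P1=-
Op 3: best P0=NH2 P1=-
Op 4: best P0=NH2 P1=-
Op 5: best P0=NH2 P1=NH0
Op 6: best P0=NH1 P1=NH0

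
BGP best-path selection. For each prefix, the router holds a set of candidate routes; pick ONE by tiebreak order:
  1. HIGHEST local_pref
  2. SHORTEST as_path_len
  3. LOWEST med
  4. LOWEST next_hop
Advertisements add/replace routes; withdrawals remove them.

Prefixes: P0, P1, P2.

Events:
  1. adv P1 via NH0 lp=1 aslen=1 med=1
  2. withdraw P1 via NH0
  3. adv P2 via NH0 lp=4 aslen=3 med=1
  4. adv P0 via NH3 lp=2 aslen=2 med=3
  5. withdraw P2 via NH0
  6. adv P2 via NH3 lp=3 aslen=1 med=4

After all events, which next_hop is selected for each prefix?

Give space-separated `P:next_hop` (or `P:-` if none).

Op 1: best P0=- P1=NH0 P2=-
Op 2: best P0=- P1=- P2=-
Op 3: best P0=- P1=- P2=NH0
Op 4: best P0=NH3 P1=- P2=NH0
Op 5: best P0=NH3 P1=- P2=-
Op 6: best P0=NH3 P1=- P2=NH3

Answer: P0:NH3 P1:- P2:NH3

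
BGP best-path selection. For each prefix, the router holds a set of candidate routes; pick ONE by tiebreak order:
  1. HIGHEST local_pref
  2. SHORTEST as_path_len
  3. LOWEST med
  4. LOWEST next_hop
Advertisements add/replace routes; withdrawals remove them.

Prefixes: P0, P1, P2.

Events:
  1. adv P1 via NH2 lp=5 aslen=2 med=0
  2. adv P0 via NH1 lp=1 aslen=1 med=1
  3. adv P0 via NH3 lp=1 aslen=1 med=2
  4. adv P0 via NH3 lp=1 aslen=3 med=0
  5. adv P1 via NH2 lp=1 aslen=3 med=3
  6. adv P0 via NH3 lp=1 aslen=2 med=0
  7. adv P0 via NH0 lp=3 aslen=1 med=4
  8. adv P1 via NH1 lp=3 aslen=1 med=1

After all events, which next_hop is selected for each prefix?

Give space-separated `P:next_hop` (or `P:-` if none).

Answer: P0:NH0 P1:NH1 P2:-

Derivation:
Op 1: best P0=- P1=NH2 P2=-
Op 2: best P0=NH1 P1=NH2 P2=-
Op 3: best P0=NH1 P1=NH2 P2=-
Op 4: best P0=NH1 P1=NH2 P2=-
Op 5: best P0=NH1 P1=NH2 P2=-
Op 6: best P0=NH1 P1=NH2 P2=-
Op 7: best P0=NH0 P1=NH2 P2=-
Op 8: best P0=NH0 P1=NH1 P2=-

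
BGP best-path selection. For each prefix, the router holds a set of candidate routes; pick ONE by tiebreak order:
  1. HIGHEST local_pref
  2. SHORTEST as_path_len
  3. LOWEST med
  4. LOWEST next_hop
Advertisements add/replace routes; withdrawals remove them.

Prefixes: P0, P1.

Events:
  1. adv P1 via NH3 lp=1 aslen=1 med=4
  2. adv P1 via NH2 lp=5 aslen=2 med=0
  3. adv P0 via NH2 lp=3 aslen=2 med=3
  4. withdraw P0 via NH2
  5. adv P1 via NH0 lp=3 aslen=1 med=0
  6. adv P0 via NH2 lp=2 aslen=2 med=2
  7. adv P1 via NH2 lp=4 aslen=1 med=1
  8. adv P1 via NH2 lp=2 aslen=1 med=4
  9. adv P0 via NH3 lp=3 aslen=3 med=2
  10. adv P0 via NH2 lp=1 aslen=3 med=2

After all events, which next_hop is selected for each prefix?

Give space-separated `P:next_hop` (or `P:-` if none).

Answer: P0:NH3 P1:NH0

Derivation:
Op 1: best P0=- P1=NH3
Op 2: best P0=- P1=NH2
Op 3: best P0=NH2 P1=NH2
Op 4: best P0=- P1=NH2
Op 5: best P0=- P1=NH2
Op 6: best P0=NH2 P1=NH2
Op 7: best P0=NH2 P1=NH2
Op 8: best P0=NH2 P1=NH0
Op 9: best P0=NH3 P1=NH0
Op 10: best P0=NH3 P1=NH0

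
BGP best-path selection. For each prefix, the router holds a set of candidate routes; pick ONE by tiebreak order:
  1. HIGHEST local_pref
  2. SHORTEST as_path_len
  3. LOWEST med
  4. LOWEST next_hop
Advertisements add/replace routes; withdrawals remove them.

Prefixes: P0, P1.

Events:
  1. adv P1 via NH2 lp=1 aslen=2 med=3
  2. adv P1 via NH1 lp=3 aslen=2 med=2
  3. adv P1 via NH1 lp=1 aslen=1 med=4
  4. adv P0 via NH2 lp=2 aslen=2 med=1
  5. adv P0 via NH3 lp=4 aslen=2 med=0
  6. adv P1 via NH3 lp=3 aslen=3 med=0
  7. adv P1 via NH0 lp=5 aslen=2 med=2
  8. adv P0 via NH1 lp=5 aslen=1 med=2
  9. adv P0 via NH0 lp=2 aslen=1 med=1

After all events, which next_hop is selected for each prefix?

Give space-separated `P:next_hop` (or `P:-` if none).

Op 1: best P0=- P1=NH2
Op 2: best P0=- P1=NH1
Op 3: best P0=- P1=NH1
Op 4: best P0=NH2 P1=NH1
Op 5: best P0=NH3 P1=NH1
Op 6: best P0=NH3 P1=NH3
Op 7: best P0=NH3 P1=NH0
Op 8: best P0=NH1 P1=NH0
Op 9: best P0=NH1 P1=NH0

Answer: P0:NH1 P1:NH0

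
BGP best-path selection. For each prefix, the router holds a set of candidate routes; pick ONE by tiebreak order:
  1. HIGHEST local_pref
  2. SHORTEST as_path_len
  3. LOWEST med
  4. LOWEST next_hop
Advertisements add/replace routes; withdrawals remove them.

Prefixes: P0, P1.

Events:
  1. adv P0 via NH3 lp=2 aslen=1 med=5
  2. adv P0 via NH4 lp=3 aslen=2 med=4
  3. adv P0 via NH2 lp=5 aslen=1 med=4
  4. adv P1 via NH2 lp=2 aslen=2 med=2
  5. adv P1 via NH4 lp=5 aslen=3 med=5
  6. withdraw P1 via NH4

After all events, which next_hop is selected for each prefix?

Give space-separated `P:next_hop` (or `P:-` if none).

Answer: P0:NH2 P1:NH2

Derivation:
Op 1: best P0=NH3 P1=-
Op 2: best P0=NH4 P1=-
Op 3: best P0=NH2 P1=-
Op 4: best P0=NH2 P1=NH2
Op 5: best P0=NH2 P1=NH4
Op 6: best P0=NH2 P1=NH2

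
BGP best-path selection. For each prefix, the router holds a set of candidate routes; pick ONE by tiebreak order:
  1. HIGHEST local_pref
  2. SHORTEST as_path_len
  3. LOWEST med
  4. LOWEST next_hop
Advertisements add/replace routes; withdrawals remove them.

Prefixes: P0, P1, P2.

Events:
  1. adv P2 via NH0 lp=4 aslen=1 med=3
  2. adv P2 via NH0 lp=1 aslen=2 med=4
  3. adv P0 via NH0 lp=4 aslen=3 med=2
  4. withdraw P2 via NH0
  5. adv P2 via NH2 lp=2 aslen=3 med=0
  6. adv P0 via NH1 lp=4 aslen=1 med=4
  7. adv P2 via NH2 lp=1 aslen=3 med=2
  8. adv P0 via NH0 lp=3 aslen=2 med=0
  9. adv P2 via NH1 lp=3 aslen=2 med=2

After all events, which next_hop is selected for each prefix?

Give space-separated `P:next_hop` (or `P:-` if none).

Answer: P0:NH1 P1:- P2:NH1

Derivation:
Op 1: best P0=- P1=- P2=NH0
Op 2: best P0=- P1=- P2=NH0
Op 3: best P0=NH0 P1=- P2=NH0
Op 4: best P0=NH0 P1=- P2=-
Op 5: best P0=NH0 P1=- P2=NH2
Op 6: best P0=NH1 P1=- P2=NH2
Op 7: best P0=NH1 P1=- P2=NH2
Op 8: best P0=NH1 P1=- P2=NH2
Op 9: best P0=NH1 P1=- P2=NH1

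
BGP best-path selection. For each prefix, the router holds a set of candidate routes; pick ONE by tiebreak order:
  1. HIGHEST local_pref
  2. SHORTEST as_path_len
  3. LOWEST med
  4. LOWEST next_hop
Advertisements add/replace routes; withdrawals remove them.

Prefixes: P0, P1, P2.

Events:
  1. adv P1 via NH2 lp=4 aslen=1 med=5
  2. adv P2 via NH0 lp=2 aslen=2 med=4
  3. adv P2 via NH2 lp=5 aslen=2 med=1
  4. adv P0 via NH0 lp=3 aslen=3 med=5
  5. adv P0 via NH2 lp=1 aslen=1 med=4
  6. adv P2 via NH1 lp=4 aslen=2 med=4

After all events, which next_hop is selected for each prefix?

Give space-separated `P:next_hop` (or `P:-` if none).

Answer: P0:NH0 P1:NH2 P2:NH2

Derivation:
Op 1: best P0=- P1=NH2 P2=-
Op 2: best P0=- P1=NH2 P2=NH0
Op 3: best P0=- P1=NH2 P2=NH2
Op 4: best P0=NH0 P1=NH2 P2=NH2
Op 5: best P0=NH0 P1=NH2 P2=NH2
Op 6: best P0=NH0 P1=NH2 P2=NH2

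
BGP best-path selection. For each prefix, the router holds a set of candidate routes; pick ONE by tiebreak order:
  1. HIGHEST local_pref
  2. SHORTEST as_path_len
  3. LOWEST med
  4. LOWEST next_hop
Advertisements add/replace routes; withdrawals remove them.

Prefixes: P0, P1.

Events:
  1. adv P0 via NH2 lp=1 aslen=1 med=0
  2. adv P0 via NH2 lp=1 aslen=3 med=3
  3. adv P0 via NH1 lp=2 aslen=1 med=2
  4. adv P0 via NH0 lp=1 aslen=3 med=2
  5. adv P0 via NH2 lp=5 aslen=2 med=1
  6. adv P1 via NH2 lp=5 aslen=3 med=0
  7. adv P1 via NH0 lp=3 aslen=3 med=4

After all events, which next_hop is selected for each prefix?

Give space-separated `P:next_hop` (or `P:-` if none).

Answer: P0:NH2 P1:NH2

Derivation:
Op 1: best P0=NH2 P1=-
Op 2: best P0=NH2 P1=-
Op 3: best P0=NH1 P1=-
Op 4: best P0=NH1 P1=-
Op 5: best P0=NH2 P1=-
Op 6: best P0=NH2 P1=NH2
Op 7: best P0=NH2 P1=NH2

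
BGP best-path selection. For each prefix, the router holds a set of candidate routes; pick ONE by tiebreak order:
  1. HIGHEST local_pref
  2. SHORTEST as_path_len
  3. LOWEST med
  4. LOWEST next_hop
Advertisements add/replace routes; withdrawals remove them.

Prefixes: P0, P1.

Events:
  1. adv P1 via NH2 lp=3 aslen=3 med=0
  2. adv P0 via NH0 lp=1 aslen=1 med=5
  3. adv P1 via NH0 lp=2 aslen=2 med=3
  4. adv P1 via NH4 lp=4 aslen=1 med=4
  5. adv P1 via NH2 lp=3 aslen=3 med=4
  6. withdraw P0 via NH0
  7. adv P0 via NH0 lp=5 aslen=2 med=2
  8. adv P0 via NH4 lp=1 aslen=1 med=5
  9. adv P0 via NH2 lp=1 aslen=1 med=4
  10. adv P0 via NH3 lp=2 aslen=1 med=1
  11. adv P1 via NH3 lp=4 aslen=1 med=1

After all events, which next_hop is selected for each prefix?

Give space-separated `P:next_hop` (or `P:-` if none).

Op 1: best P0=- P1=NH2
Op 2: best P0=NH0 P1=NH2
Op 3: best P0=NH0 P1=NH2
Op 4: best P0=NH0 P1=NH4
Op 5: best P0=NH0 P1=NH4
Op 6: best P0=- P1=NH4
Op 7: best P0=NH0 P1=NH4
Op 8: best P0=NH0 P1=NH4
Op 9: best P0=NH0 P1=NH4
Op 10: best P0=NH0 P1=NH4
Op 11: best P0=NH0 P1=NH3

Answer: P0:NH0 P1:NH3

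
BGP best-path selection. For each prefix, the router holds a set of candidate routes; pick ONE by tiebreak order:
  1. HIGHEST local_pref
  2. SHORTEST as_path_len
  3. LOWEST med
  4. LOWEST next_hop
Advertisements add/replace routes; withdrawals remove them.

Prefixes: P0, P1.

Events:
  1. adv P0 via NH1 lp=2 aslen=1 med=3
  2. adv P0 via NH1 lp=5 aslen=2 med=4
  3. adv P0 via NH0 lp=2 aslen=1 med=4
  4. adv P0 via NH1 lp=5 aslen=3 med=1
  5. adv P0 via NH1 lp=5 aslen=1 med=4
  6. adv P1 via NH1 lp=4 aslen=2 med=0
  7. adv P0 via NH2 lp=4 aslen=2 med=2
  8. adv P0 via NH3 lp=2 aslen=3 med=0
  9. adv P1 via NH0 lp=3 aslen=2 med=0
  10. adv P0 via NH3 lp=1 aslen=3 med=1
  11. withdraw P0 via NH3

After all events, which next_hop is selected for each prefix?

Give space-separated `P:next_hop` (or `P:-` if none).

Op 1: best P0=NH1 P1=-
Op 2: best P0=NH1 P1=-
Op 3: best P0=NH1 P1=-
Op 4: best P0=NH1 P1=-
Op 5: best P0=NH1 P1=-
Op 6: best P0=NH1 P1=NH1
Op 7: best P0=NH1 P1=NH1
Op 8: best P0=NH1 P1=NH1
Op 9: best P0=NH1 P1=NH1
Op 10: best P0=NH1 P1=NH1
Op 11: best P0=NH1 P1=NH1

Answer: P0:NH1 P1:NH1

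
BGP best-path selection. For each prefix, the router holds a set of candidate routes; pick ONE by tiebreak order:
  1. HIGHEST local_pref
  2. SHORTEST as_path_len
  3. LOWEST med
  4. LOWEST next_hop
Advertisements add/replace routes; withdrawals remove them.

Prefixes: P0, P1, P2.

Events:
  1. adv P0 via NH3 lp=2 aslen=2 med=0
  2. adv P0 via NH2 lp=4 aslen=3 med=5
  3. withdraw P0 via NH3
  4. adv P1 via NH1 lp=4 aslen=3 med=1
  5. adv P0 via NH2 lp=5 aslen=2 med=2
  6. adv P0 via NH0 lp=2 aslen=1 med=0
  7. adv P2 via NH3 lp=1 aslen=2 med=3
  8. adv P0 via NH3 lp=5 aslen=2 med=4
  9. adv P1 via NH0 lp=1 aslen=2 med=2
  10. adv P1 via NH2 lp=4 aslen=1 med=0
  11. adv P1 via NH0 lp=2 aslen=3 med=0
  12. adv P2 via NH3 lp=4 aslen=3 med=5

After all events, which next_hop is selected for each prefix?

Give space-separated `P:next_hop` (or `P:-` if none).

Answer: P0:NH2 P1:NH2 P2:NH3

Derivation:
Op 1: best P0=NH3 P1=- P2=-
Op 2: best P0=NH2 P1=- P2=-
Op 3: best P0=NH2 P1=- P2=-
Op 4: best P0=NH2 P1=NH1 P2=-
Op 5: best P0=NH2 P1=NH1 P2=-
Op 6: best P0=NH2 P1=NH1 P2=-
Op 7: best P0=NH2 P1=NH1 P2=NH3
Op 8: best P0=NH2 P1=NH1 P2=NH3
Op 9: best P0=NH2 P1=NH1 P2=NH3
Op 10: best P0=NH2 P1=NH2 P2=NH3
Op 11: best P0=NH2 P1=NH2 P2=NH3
Op 12: best P0=NH2 P1=NH2 P2=NH3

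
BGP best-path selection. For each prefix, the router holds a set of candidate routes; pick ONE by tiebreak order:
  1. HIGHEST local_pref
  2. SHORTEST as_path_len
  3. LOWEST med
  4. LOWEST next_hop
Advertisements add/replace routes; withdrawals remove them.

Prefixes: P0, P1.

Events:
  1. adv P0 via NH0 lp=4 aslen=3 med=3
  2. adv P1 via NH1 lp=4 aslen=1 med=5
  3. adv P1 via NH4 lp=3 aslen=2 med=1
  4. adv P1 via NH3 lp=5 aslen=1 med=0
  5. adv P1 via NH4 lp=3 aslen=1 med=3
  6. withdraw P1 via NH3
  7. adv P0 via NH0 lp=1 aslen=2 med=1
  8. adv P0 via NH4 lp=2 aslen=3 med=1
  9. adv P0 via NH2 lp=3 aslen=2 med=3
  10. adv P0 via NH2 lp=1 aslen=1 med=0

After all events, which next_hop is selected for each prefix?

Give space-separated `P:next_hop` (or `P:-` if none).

Answer: P0:NH4 P1:NH1

Derivation:
Op 1: best P0=NH0 P1=-
Op 2: best P0=NH0 P1=NH1
Op 3: best P0=NH0 P1=NH1
Op 4: best P0=NH0 P1=NH3
Op 5: best P0=NH0 P1=NH3
Op 6: best P0=NH0 P1=NH1
Op 7: best P0=NH0 P1=NH1
Op 8: best P0=NH4 P1=NH1
Op 9: best P0=NH2 P1=NH1
Op 10: best P0=NH4 P1=NH1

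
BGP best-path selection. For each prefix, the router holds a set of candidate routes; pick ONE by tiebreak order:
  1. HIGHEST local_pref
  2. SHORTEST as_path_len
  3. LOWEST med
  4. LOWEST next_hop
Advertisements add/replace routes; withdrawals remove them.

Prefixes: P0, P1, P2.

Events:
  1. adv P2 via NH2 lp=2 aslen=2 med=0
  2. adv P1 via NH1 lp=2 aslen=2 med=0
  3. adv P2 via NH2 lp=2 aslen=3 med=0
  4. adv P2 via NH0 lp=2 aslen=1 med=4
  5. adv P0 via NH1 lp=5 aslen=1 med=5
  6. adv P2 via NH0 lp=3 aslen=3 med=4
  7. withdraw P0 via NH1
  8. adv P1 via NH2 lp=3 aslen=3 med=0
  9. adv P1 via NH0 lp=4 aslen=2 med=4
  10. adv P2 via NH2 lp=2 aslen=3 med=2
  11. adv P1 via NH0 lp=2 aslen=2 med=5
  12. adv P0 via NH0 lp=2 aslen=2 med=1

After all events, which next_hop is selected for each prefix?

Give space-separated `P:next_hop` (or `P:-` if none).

Op 1: best P0=- P1=- P2=NH2
Op 2: best P0=- P1=NH1 P2=NH2
Op 3: best P0=- P1=NH1 P2=NH2
Op 4: best P0=- P1=NH1 P2=NH0
Op 5: best P0=NH1 P1=NH1 P2=NH0
Op 6: best P0=NH1 P1=NH1 P2=NH0
Op 7: best P0=- P1=NH1 P2=NH0
Op 8: best P0=- P1=NH2 P2=NH0
Op 9: best P0=- P1=NH0 P2=NH0
Op 10: best P0=- P1=NH0 P2=NH0
Op 11: best P0=- P1=NH2 P2=NH0
Op 12: best P0=NH0 P1=NH2 P2=NH0

Answer: P0:NH0 P1:NH2 P2:NH0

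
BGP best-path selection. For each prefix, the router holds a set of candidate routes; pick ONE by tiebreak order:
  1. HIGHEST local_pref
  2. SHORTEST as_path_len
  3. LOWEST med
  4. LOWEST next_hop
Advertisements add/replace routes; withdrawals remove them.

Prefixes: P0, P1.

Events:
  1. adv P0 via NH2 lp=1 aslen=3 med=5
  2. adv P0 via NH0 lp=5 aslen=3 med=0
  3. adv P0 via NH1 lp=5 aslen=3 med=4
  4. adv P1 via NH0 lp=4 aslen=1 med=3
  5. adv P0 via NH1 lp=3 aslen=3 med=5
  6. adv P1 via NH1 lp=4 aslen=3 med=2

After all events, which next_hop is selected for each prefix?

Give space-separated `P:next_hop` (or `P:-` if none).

Op 1: best P0=NH2 P1=-
Op 2: best P0=NH0 P1=-
Op 3: best P0=NH0 P1=-
Op 4: best P0=NH0 P1=NH0
Op 5: best P0=NH0 P1=NH0
Op 6: best P0=NH0 P1=NH0

Answer: P0:NH0 P1:NH0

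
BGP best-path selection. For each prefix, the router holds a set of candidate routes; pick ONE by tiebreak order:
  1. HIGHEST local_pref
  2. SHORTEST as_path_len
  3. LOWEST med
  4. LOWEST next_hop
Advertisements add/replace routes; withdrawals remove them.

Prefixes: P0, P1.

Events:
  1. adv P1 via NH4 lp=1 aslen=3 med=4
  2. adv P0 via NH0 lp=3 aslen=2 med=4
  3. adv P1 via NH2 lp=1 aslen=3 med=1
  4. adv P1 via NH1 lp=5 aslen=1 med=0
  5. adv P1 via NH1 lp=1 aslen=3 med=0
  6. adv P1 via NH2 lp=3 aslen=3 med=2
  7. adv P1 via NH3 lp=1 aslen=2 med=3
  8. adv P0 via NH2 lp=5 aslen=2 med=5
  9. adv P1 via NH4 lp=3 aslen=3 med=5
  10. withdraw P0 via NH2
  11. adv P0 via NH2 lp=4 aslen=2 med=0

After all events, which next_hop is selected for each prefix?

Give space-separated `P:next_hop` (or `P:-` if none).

Answer: P0:NH2 P1:NH2

Derivation:
Op 1: best P0=- P1=NH4
Op 2: best P0=NH0 P1=NH4
Op 3: best P0=NH0 P1=NH2
Op 4: best P0=NH0 P1=NH1
Op 5: best P0=NH0 P1=NH1
Op 6: best P0=NH0 P1=NH2
Op 7: best P0=NH0 P1=NH2
Op 8: best P0=NH2 P1=NH2
Op 9: best P0=NH2 P1=NH2
Op 10: best P0=NH0 P1=NH2
Op 11: best P0=NH2 P1=NH2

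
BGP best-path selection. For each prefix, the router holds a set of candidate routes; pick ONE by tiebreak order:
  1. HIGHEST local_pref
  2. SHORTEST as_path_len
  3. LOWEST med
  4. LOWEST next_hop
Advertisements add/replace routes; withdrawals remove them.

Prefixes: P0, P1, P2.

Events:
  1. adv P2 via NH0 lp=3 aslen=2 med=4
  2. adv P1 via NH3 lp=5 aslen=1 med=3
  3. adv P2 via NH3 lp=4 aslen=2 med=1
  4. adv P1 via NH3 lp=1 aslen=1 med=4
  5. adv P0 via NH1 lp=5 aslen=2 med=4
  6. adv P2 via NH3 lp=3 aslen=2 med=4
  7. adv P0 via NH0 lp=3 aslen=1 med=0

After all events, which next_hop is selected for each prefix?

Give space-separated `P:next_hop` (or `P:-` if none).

Answer: P0:NH1 P1:NH3 P2:NH0

Derivation:
Op 1: best P0=- P1=- P2=NH0
Op 2: best P0=- P1=NH3 P2=NH0
Op 3: best P0=- P1=NH3 P2=NH3
Op 4: best P0=- P1=NH3 P2=NH3
Op 5: best P0=NH1 P1=NH3 P2=NH3
Op 6: best P0=NH1 P1=NH3 P2=NH0
Op 7: best P0=NH1 P1=NH3 P2=NH0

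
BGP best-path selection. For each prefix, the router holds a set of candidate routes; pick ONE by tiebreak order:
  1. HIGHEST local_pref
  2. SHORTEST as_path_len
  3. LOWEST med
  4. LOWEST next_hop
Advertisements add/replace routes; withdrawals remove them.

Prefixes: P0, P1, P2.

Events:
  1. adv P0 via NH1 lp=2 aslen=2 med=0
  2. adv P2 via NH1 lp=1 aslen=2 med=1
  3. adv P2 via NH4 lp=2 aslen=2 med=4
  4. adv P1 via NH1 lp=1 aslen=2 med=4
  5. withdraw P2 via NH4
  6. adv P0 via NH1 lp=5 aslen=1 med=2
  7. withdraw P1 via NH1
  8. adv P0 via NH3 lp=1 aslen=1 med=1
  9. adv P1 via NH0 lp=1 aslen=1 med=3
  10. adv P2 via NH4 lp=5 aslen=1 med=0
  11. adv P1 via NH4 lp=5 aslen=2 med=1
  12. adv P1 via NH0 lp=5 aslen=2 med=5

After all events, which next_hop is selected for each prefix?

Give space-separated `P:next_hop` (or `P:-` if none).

Op 1: best P0=NH1 P1=- P2=-
Op 2: best P0=NH1 P1=- P2=NH1
Op 3: best P0=NH1 P1=- P2=NH4
Op 4: best P0=NH1 P1=NH1 P2=NH4
Op 5: best P0=NH1 P1=NH1 P2=NH1
Op 6: best P0=NH1 P1=NH1 P2=NH1
Op 7: best P0=NH1 P1=- P2=NH1
Op 8: best P0=NH1 P1=- P2=NH1
Op 9: best P0=NH1 P1=NH0 P2=NH1
Op 10: best P0=NH1 P1=NH0 P2=NH4
Op 11: best P0=NH1 P1=NH4 P2=NH4
Op 12: best P0=NH1 P1=NH4 P2=NH4

Answer: P0:NH1 P1:NH4 P2:NH4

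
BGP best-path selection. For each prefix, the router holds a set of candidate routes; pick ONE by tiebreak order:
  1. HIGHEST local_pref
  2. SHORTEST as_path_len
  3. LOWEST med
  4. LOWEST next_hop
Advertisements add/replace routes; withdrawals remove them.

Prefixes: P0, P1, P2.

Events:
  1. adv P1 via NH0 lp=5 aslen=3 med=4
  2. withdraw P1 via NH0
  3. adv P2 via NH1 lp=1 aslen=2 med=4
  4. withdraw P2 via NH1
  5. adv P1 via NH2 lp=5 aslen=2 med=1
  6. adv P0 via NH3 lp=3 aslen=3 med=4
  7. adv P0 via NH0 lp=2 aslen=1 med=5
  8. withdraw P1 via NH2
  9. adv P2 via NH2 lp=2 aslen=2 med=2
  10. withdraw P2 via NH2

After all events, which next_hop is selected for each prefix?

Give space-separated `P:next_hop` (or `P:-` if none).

Op 1: best P0=- P1=NH0 P2=-
Op 2: best P0=- P1=- P2=-
Op 3: best P0=- P1=- P2=NH1
Op 4: best P0=- P1=- P2=-
Op 5: best P0=- P1=NH2 P2=-
Op 6: best P0=NH3 P1=NH2 P2=-
Op 7: best P0=NH3 P1=NH2 P2=-
Op 8: best P0=NH3 P1=- P2=-
Op 9: best P0=NH3 P1=- P2=NH2
Op 10: best P0=NH3 P1=- P2=-

Answer: P0:NH3 P1:- P2:-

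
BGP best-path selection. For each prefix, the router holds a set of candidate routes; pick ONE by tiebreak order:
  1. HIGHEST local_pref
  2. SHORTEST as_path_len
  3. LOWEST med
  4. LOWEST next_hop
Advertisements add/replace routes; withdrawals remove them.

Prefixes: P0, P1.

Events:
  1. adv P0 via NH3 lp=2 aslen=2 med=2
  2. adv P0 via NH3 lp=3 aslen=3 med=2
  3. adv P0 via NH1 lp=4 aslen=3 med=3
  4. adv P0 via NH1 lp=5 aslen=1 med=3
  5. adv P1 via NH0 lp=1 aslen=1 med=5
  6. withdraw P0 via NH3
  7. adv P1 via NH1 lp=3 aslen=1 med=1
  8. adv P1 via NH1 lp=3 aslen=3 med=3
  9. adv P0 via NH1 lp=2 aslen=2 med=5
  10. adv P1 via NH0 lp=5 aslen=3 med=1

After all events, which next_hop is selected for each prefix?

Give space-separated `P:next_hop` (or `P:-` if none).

Answer: P0:NH1 P1:NH0

Derivation:
Op 1: best P0=NH3 P1=-
Op 2: best P0=NH3 P1=-
Op 3: best P0=NH1 P1=-
Op 4: best P0=NH1 P1=-
Op 5: best P0=NH1 P1=NH0
Op 6: best P0=NH1 P1=NH0
Op 7: best P0=NH1 P1=NH1
Op 8: best P0=NH1 P1=NH1
Op 9: best P0=NH1 P1=NH1
Op 10: best P0=NH1 P1=NH0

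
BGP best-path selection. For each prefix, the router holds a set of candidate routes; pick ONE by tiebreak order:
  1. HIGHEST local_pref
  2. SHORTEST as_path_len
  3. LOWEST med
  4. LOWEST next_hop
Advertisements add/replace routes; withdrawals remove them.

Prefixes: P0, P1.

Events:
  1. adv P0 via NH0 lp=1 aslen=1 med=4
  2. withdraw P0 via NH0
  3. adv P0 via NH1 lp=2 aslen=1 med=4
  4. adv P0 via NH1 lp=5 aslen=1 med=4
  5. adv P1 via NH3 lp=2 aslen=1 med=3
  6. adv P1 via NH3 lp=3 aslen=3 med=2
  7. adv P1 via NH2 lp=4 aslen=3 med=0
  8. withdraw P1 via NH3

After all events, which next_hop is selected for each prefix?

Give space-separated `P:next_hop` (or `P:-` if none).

Answer: P0:NH1 P1:NH2

Derivation:
Op 1: best P0=NH0 P1=-
Op 2: best P0=- P1=-
Op 3: best P0=NH1 P1=-
Op 4: best P0=NH1 P1=-
Op 5: best P0=NH1 P1=NH3
Op 6: best P0=NH1 P1=NH3
Op 7: best P0=NH1 P1=NH2
Op 8: best P0=NH1 P1=NH2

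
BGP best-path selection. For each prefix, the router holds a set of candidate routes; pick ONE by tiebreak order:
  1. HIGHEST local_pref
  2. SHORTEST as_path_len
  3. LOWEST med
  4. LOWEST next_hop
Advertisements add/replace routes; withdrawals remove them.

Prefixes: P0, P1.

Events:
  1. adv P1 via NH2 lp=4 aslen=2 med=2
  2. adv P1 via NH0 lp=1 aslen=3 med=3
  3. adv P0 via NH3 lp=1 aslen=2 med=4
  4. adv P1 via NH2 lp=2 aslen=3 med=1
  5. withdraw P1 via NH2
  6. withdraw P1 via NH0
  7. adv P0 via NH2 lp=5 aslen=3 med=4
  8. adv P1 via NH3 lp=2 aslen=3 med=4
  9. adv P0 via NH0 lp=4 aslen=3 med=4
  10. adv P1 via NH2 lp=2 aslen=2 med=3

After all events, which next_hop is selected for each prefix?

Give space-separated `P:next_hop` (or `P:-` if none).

Answer: P0:NH2 P1:NH2

Derivation:
Op 1: best P0=- P1=NH2
Op 2: best P0=- P1=NH2
Op 3: best P0=NH3 P1=NH2
Op 4: best P0=NH3 P1=NH2
Op 5: best P0=NH3 P1=NH0
Op 6: best P0=NH3 P1=-
Op 7: best P0=NH2 P1=-
Op 8: best P0=NH2 P1=NH3
Op 9: best P0=NH2 P1=NH3
Op 10: best P0=NH2 P1=NH2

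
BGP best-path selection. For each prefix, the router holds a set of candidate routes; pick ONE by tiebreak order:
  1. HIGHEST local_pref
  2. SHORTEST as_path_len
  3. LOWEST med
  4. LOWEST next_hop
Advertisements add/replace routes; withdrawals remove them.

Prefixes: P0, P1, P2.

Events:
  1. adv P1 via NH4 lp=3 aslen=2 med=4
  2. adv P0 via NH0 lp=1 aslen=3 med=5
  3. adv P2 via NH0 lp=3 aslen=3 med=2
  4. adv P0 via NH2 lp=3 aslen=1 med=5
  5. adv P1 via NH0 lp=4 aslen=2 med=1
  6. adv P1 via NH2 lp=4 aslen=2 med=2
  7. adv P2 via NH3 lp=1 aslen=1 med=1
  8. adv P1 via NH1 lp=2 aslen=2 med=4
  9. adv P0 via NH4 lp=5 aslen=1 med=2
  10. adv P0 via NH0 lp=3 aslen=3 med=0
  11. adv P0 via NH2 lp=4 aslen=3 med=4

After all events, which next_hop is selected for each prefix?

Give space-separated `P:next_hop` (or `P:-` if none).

Op 1: best P0=- P1=NH4 P2=-
Op 2: best P0=NH0 P1=NH4 P2=-
Op 3: best P0=NH0 P1=NH4 P2=NH0
Op 4: best P0=NH2 P1=NH4 P2=NH0
Op 5: best P0=NH2 P1=NH0 P2=NH0
Op 6: best P0=NH2 P1=NH0 P2=NH0
Op 7: best P0=NH2 P1=NH0 P2=NH0
Op 8: best P0=NH2 P1=NH0 P2=NH0
Op 9: best P0=NH4 P1=NH0 P2=NH0
Op 10: best P0=NH4 P1=NH0 P2=NH0
Op 11: best P0=NH4 P1=NH0 P2=NH0

Answer: P0:NH4 P1:NH0 P2:NH0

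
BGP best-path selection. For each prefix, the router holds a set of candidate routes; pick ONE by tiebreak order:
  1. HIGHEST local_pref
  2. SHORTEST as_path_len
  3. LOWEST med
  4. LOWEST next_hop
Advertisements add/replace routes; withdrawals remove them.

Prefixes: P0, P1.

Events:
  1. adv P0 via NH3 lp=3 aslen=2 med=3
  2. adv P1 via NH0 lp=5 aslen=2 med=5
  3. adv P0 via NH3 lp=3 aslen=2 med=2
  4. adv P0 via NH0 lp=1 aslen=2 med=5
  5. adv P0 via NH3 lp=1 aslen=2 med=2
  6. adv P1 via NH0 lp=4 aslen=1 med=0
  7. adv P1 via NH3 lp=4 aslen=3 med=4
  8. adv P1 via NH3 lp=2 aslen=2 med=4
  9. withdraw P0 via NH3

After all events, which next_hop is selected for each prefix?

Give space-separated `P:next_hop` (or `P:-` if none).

Answer: P0:NH0 P1:NH0

Derivation:
Op 1: best P0=NH3 P1=-
Op 2: best P0=NH3 P1=NH0
Op 3: best P0=NH3 P1=NH0
Op 4: best P0=NH3 P1=NH0
Op 5: best P0=NH3 P1=NH0
Op 6: best P0=NH3 P1=NH0
Op 7: best P0=NH3 P1=NH0
Op 8: best P0=NH3 P1=NH0
Op 9: best P0=NH0 P1=NH0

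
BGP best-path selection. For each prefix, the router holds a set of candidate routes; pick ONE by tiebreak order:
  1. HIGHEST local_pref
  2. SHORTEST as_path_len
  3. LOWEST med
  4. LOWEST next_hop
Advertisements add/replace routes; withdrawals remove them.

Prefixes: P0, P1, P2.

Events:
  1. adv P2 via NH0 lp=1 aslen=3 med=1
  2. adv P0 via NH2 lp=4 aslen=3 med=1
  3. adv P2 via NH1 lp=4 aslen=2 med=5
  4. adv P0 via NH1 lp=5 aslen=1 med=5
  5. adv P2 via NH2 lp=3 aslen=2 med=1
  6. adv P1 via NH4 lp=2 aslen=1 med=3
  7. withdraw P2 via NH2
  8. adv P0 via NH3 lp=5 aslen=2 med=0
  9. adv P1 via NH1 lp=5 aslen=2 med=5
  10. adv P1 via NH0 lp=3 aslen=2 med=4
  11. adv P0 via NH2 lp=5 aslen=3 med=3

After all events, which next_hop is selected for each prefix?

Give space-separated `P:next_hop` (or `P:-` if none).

Answer: P0:NH1 P1:NH1 P2:NH1

Derivation:
Op 1: best P0=- P1=- P2=NH0
Op 2: best P0=NH2 P1=- P2=NH0
Op 3: best P0=NH2 P1=- P2=NH1
Op 4: best P0=NH1 P1=- P2=NH1
Op 5: best P0=NH1 P1=- P2=NH1
Op 6: best P0=NH1 P1=NH4 P2=NH1
Op 7: best P0=NH1 P1=NH4 P2=NH1
Op 8: best P0=NH1 P1=NH4 P2=NH1
Op 9: best P0=NH1 P1=NH1 P2=NH1
Op 10: best P0=NH1 P1=NH1 P2=NH1
Op 11: best P0=NH1 P1=NH1 P2=NH1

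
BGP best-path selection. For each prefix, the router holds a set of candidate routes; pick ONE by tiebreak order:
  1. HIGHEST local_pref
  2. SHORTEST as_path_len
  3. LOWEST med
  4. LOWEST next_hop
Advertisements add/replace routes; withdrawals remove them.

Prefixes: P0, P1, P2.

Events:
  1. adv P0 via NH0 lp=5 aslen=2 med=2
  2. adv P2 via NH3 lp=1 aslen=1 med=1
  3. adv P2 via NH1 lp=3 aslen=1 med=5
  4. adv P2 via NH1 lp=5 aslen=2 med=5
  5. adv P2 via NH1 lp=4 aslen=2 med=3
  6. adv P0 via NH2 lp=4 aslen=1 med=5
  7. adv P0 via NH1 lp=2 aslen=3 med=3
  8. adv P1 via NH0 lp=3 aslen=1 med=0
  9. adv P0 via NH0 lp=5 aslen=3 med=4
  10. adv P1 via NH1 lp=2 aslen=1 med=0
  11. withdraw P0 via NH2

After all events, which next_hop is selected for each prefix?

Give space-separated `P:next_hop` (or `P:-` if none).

Op 1: best P0=NH0 P1=- P2=-
Op 2: best P0=NH0 P1=- P2=NH3
Op 3: best P0=NH0 P1=- P2=NH1
Op 4: best P0=NH0 P1=- P2=NH1
Op 5: best P0=NH0 P1=- P2=NH1
Op 6: best P0=NH0 P1=- P2=NH1
Op 7: best P0=NH0 P1=- P2=NH1
Op 8: best P0=NH0 P1=NH0 P2=NH1
Op 9: best P0=NH0 P1=NH0 P2=NH1
Op 10: best P0=NH0 P1=NH0 P2=NH1
Op 11: best P0=NH0 P1=NH0 P2=NH1

Answer: P0:NH0 P1:NH0 P2:NH1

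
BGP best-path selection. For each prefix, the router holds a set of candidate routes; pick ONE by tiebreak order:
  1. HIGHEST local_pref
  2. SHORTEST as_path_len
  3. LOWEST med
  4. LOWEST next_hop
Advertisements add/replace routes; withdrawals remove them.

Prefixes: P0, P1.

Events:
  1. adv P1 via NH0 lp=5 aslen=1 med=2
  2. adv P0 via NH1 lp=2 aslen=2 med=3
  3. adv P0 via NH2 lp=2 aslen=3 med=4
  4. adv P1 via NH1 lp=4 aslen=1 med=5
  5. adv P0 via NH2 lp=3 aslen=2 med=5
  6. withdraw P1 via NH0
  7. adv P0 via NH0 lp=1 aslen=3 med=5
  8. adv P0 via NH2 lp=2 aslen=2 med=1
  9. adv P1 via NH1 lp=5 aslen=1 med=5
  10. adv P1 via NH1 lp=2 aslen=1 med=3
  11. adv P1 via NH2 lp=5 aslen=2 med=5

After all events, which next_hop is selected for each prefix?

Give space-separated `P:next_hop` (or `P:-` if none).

Answer: P0:NH2 P1:NH2

Derivation:
Op 1: best P0=- P1=NH0
Op 2: best P0=NH1 P1=NH0
Op 3: best P0=NH1 P1=NH0
Op 4: best P0=NH1 P1=NH0
Op 5: best P0=NH2 P1=NH0
Op 6: best P0=NH2 P1=NH1
Op 7: best P0=NH2 P1=NH1
Op 8: best P0=NH2 P1=NH1
Op 9: best P0=NH2 P1=NH1
Op 10: best P0=NH2 P1=NH1
Op 11: best P0=NH2 P1=NH2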